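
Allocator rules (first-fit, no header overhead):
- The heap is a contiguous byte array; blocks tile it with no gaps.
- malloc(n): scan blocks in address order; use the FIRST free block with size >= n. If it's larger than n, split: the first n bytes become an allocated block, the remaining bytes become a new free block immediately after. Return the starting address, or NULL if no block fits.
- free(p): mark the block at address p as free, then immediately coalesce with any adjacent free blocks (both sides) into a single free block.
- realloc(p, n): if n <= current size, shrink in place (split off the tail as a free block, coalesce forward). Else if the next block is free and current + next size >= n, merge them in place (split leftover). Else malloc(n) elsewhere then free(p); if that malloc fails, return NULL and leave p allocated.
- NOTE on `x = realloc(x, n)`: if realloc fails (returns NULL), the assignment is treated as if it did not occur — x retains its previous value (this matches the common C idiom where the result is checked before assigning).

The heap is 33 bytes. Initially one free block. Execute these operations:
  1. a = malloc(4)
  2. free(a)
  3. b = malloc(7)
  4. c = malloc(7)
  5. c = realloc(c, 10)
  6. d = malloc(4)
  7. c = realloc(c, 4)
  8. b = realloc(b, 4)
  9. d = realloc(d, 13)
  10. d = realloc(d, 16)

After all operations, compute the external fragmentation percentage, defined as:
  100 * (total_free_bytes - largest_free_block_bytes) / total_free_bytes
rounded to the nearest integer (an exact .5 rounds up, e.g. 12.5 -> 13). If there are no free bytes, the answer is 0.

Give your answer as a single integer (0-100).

Answer: 33

Derivation:
Op 1: a = malloc(4) -> a = 0; heap: [0-3 ALLOC][4-32 FREE]
Op 2: free(a) -> (freed a); heap: [0-32 FREE]
Op 3: b = malloc(7) -> b = 0; heap: [0-6 ALLOC][7-32 FREE]
Op 4: c = malloc(7) -> c = 7; heap: [0-6 ALLOC][7-13 ALLOC][14-32 FREE]
Op 5: c = realloc(c, 10) -> c = 7; heap: [0-6 ALLOC][7-16 ALLOC][17-32 FREE]
Op 6: d = malloc(4) -> d = 17; heap: [0-6 ALLOC][7-16 ALLOC][17-20 ALLOC][21-32 FREE]
Op 7: c = realloc(c, 4) -> c = 7; heap: [0-6 ALLOC][7-10 ALLOC][11-16 FREE][17-20 ALLOC][21-32 FREE]
Op 8: b = realloc(b, 4) -> b = 0; heap: [0-3 ALLOC][4-6 FREE][7-10 ALLOC][11-16 FREE][17-20 ALLOC][21-32 FREE]
Op 9: d = realloc(d, 13) -> d = 17; heap: [0-3 ALLOC][4-6 FREE][7-10 ALLOC][11-16 FREE][17-29 ALLOC][30-32 FREE]
Op 10: d = realloc(d, 16) -> d = 17; heap: [0-3 ALLOC][4-6 FREE][7-10 ALLOC][11-16 FREE][17-32 ALLOC]
Free blocks: [3 6] total_free=9 largest=6 -> 100*(9-6)/9 = 300/9 ≈ 33.333 -> rounds to 33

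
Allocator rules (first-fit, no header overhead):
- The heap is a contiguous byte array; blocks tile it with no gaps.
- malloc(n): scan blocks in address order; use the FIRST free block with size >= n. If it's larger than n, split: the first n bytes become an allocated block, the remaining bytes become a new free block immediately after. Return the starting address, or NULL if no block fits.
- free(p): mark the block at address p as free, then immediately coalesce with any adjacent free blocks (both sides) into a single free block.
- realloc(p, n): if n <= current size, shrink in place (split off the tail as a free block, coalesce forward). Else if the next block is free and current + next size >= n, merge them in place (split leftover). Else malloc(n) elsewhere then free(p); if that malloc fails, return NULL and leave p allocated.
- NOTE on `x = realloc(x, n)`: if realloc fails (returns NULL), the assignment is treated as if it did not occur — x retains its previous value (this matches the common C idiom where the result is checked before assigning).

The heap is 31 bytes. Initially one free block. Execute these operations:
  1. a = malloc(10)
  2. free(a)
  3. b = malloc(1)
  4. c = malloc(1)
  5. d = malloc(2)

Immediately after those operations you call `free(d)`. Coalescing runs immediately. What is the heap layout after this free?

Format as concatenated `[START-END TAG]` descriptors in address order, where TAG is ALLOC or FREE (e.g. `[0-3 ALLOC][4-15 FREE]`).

Op 1: a = malloc(10) -> a = 0; heap: [0-9 ALLOC][10-30 FREE]
Op 2: free(a) -> (freed a); heap: [0-30 FREE]
Op 3: b = malloc(1) -> b = 0; heap: [0-0 ALLOC][1-30 FREE]
Op 4: c = malloc(1) -> c = 1; heap: [0-0 ALLOC][1-1 ALLOC][2-30 FREE]
Op 5: d = malloc(2) -> d = 2; heap: [0-0 ALLOC][1-1 ALLOC][2-3 ALLOC][4-30 FREE]
free(d): d = 2 -> block [2-3 ALLOC]; mark free, coalesce with adjacent free neighbors -> [0-0 ALLOC][1-1 ALLOC][2-30 FREE]

Answer: [0-0 ALLOC][1-1 ALLOC][2-30 FREE]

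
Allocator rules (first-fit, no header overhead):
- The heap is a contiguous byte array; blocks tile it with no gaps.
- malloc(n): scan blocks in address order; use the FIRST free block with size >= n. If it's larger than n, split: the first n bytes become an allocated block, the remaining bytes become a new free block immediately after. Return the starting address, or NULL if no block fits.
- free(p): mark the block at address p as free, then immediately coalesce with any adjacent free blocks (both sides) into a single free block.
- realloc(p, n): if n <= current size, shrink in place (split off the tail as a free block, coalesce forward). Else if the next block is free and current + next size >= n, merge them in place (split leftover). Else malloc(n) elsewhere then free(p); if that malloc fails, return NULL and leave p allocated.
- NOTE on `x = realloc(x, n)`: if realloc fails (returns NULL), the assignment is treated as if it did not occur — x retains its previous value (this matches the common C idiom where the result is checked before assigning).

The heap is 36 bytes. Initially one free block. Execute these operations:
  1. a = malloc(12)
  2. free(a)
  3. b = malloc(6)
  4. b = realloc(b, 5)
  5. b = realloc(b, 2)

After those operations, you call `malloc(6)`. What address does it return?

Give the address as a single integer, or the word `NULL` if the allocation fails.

Answer: 2

Derivation:
Op 1: a = malloc(12) -> a = 0; heap: [0-11 ALLOC][12-35 FREE]
Op 2: free(a) -> (freed a); heap: [0-35 FREE]
Op 3: b = malloc(6) -> b = 0; heap: [0-5 ALLOC][6-35 FREE]
Op 4: b = realloc(b, 5) -> b = 0; heap: [0-4 ALLOC][5-35 FREE]
Op 5: b = realloc(b, 2) -> b = 0; heap: [0-1 ALLOC][2-35 FREE]
malloc(6): first-fit scan over [0-1 ALLOC][2-35 FREE] -> 2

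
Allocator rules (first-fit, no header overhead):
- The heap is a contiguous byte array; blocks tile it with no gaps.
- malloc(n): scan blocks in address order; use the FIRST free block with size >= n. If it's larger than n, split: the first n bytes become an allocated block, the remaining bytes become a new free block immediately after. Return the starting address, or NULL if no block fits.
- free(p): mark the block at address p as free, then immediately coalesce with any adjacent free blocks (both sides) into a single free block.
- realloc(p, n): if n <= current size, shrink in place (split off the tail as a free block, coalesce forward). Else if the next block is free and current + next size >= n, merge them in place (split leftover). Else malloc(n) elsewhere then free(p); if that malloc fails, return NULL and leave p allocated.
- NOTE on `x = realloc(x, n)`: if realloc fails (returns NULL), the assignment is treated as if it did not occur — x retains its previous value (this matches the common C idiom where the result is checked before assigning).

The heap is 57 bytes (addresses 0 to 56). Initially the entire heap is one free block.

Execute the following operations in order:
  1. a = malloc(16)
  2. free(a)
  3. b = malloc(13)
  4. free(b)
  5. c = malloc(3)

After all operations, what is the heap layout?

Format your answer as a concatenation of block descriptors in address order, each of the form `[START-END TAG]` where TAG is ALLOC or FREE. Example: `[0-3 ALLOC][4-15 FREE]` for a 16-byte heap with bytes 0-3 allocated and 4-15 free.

Answer: [0-2 ALLOC][3-56 FREE]

Derivation:
Op 1: a = malloc(16) -> a = 0; heap: [0-15 ALLOC][16-56 FREE]
Op 2: free(a) -> (freed a); heap: [0-56 FREE]
Op 3: b = malloc(13) -> b = 0; heap: [0-12 ALLOC][13-56 FREE]
Op 4: free(b) -> (freed b); heap: [0-56 FREE]
Op 5: c = malloc(3) -> c = 0; heap: [0-2 ALLOC][3-56 FREE]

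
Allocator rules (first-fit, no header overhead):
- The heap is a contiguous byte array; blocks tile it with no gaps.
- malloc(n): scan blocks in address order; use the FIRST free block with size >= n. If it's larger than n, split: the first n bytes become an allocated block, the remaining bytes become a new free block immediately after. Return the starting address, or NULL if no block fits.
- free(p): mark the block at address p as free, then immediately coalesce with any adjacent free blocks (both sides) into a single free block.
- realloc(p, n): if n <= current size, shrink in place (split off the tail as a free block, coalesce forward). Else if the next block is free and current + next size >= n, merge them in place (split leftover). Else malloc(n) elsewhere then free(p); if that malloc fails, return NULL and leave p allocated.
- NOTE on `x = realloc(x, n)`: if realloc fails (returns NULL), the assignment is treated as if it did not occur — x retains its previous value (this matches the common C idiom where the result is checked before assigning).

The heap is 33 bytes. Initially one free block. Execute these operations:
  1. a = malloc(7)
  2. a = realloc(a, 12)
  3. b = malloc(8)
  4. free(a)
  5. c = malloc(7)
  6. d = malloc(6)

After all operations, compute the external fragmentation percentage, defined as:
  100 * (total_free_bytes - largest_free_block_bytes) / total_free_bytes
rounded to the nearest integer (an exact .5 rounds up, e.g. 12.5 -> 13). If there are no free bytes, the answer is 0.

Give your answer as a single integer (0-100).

Answer: 42

Derivation:
Op 1: a = malloc(7) -> a = 0; heap: [0-6 ALLOC][7-32 FREE]
Op 2: a = realloc(a, 12) -> a = 0; heap: [0-11 ALLOC][12-32 FREE]
Op 3: b = malloc(8) -> b = 12; heap: [0-11 ALLOC][12-19 ALLOC][20-32 FREE]
Op 4: free(a) -> (freed a); heap: [0-11 FREE][12-19 ALLOC][20-32 FREE]
Op 5: c = malloc(7) -> c = 0; heap: [0-6 ALLOC][7-11 FREE][12-19 ALLOC][20-32 FREE]
Op 6: d = malloc(6) -> d = 20; heap: [0-6 ALLOC][7-11 FREE][12-19 ALLOC][20-25 ALLOC][26-32 FREE]
Free blocks: [5 7] total_free=12 largest=7 -> 100*(12-7)/12 = 500/12 ≈ 41.667 -> rounds to 42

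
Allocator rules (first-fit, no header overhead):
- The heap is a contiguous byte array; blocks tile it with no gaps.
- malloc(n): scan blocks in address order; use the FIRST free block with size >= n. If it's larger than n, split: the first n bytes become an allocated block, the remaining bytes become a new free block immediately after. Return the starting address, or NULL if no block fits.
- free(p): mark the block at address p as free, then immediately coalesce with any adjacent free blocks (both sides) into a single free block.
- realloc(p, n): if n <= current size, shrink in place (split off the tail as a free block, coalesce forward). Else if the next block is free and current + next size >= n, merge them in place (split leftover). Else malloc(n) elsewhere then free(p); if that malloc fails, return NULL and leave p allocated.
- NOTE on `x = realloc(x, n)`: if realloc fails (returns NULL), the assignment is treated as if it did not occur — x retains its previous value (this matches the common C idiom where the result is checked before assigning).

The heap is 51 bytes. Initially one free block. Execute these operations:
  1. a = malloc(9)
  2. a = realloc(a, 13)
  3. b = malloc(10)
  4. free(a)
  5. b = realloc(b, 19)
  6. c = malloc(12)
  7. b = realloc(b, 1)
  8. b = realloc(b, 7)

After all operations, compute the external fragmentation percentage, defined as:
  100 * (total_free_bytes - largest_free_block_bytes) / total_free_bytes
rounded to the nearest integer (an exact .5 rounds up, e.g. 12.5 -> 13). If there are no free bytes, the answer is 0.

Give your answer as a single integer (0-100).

Op 1: a = malloc(9) -> a = 0; heap: [0-8 ALLOC][9-50 FREE]
Op 2: a = realloc(a, 13) -> a = 0; heap: [0-12 ALLOC][13-50 FREE]
Op 3: b = malloc(10) -> b = 13; heap: [0-12 ALLOC][13-22 ALLOC][23-50 FREE]
Op 4: free(a) -> (freed a); heap: [0-12 FREE][13-22 ALLOC][23-50 FREE]
Op 5: b = realloc(b, 19) -> b = 13; heap: [0-12 FREE][13-31 ALLOC][32-50 FREE]
Op 6: c = malloc(12) -> c = 0; heap: [0-11 ALLOC][12-12 FREE][13-31 ALLOC][32-50 FREE]
Op 7: b = realloc(b, 1) -> b = 13; heap: [0-11 ALLOC][12-12 FREE][13-13 ALLOC][14-50 FREE]
Op 8: b = realloc(b, 7) -> b = 13; heap: [0-11 ALLOC][12-12 FREE][13-19 ALLOC][20-50 FREE]
Free blocks: [1 31] total_free=32 largest=31 -> 100*(32-31)/32 = 100/32 = 3.125 -> rounds to 3

Answer: 3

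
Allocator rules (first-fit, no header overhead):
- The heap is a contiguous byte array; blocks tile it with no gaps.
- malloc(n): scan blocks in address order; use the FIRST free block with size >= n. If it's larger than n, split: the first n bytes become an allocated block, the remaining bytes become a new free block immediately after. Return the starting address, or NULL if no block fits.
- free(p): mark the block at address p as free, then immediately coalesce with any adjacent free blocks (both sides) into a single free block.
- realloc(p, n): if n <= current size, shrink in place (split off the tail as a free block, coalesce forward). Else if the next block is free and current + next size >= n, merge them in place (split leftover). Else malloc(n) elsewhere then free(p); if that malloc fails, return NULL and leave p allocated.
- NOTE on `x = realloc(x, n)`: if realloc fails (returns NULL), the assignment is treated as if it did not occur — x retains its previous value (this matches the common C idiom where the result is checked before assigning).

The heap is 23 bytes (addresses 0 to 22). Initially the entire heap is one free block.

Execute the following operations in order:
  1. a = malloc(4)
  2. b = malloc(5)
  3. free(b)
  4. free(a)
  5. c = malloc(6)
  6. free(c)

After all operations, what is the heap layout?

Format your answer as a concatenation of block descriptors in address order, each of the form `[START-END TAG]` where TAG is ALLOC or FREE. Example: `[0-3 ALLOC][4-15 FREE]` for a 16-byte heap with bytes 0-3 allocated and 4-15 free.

Op 1: a = malloc(4) -> a = 0; heap: [0-3 ALLOC][4-22 FREE]
Op 2: b = malloc(5) -> b = 4; heap: [0-3 ALLOC][4-8 ALLOC][9-22 FREE]
Op 3: free(b) -> (freed b); heap: [0-3 ALLOC][4-22 FREE]
Op 4: free(a) -> (freed a); heap: [0-22 FREE]
Op 5: c = malloc(6) -> c = 0; heap: [0-5 ALLOC][6-22 FREE]
Op 6: free(c) -> (freed c); heap: [0-22 FREE]

Answer: [0-22 FREE]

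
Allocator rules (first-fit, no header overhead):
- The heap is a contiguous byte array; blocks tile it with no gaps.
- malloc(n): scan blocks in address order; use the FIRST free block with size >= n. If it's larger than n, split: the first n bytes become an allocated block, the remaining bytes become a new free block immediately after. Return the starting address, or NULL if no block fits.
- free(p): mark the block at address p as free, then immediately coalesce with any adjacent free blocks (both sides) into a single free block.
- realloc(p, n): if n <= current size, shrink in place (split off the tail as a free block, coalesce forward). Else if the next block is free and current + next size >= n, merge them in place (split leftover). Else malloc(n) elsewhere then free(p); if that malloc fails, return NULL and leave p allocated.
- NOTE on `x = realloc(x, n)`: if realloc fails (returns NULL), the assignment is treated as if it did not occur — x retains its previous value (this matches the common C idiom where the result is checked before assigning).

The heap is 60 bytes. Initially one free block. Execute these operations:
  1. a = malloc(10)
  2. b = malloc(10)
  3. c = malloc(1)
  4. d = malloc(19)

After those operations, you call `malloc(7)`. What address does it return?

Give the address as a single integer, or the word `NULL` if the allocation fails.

Answer: 40

Derivation:
Op 1: a = malloc(10) -> a = 0; heap: [0-9 ALLOC][10-59 FREE]
Op 2: b = malloc(10) -> b = 10; heap: [0-9 ALLOC][10-19 ALLOC][20-59 FREE]
Op 3: c = malloc(1) -> c = 20; heap: [0-9 ALLOC][10-19 ALLOC][20-20 ALLOC][21-59 FREE]
Op 4: d = malloc(19) -> d = 21; heap: [0-9 ALLOC][10-19 ALLOC][20-20 ALLOC][21-39 ALLOC][40-59 FREE]
malloc(7): first-fit scan over [0-9 ALLOC][10-19 ALLOC][20-20 ALLOC][21-39 ALLOC][40-59 FREE] -> 40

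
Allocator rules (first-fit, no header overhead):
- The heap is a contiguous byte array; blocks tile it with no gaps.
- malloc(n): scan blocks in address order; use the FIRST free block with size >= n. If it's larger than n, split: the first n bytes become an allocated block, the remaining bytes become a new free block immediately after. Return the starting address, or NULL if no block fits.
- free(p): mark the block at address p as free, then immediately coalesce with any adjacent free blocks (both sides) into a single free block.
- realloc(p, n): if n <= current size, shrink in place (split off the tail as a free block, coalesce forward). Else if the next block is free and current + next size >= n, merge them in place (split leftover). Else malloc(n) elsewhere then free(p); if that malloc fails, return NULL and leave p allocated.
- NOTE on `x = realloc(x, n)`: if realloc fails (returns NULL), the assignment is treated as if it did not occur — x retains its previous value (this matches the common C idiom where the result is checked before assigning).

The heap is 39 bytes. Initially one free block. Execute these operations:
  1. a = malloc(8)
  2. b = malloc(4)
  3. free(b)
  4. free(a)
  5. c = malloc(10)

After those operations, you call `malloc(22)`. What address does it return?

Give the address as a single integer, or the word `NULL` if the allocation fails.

Op 1: a = malloc(8) -> a = 0; heap: [0-7 ALLOC][8-38 FREE]
Op 2: b = malloc(4) -> b = 8; heap: [0-7 ALLOC][8-11 ALLOC][12-38 FREE]
Op 3: free(b) -> (freed b); heap: [0-7 ALLOC][8-38 FREE]
Op 4: free(a) -> (freed a); heap: [0-38 FREE]
Op 5: c = malloc(10) -> c = 0; heap: [0-9 ALLOC][10-38 FREE]
malloc(22): first-fit scan over [0-9 ALLOC][10-38 FREE] -> 10

Answer: 10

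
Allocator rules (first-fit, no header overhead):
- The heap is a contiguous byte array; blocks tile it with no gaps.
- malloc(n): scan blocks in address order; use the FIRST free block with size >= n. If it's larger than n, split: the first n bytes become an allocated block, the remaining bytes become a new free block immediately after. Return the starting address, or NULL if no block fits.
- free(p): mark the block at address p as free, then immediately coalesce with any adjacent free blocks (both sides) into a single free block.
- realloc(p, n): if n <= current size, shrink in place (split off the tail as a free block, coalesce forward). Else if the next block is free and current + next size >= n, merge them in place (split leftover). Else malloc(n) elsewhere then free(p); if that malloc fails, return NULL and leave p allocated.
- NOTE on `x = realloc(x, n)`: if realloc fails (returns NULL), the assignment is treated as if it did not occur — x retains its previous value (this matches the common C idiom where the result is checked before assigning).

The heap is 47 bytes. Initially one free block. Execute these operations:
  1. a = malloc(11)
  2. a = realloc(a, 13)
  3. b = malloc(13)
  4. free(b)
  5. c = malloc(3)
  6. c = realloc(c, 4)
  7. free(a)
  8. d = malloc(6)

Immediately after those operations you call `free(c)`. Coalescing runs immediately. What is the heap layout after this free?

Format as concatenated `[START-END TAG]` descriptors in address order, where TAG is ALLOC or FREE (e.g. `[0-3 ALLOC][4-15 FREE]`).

Answer: [0-5 ALLOC][6-46 FREE]

Derivation:
Op 1: a = malloc(11) -> a = 0; heap: [0-10 ALLOC][11-46 FREE]
Op 2: a = realloc(a, 13) -> a = 0; heap: [0-12 ALLOC][13-46 FREE]
Op 3: b = malloc(13) -> b = 13; heap: [0-12 ALLOC][13-25 ALLOC][26-46 FREE]
Op 4: free(b) -> (freed b); heap: [0-12 ALLOC][13-46 FREE]
Op 5: c = malloc(3) -> c = 13; heap: [0-12 ALLOC][13-15 ALLOC][16-46 FREE]
Op 6: c = realloc(c, 4) -> c = 13; heap: [0-12 ALLOC][13-16 ALLOC][17-46 FREE]
Op 7: free(a) -> (freed a); heap: [0-12 FREE][13-16 ALLOC][17-46 FREE]
Op 8: d = malloc(6) -> d = 0; heap: [0-5 ALLOC][6-12 FREE][13-16 ALLOC][17-46 FREE]
free(c): c = 13 -> block [13-16 ALLOC]; mark free, coalesce with adjacent free neighbors -> [0-5 ALLOC][6-46 FREE]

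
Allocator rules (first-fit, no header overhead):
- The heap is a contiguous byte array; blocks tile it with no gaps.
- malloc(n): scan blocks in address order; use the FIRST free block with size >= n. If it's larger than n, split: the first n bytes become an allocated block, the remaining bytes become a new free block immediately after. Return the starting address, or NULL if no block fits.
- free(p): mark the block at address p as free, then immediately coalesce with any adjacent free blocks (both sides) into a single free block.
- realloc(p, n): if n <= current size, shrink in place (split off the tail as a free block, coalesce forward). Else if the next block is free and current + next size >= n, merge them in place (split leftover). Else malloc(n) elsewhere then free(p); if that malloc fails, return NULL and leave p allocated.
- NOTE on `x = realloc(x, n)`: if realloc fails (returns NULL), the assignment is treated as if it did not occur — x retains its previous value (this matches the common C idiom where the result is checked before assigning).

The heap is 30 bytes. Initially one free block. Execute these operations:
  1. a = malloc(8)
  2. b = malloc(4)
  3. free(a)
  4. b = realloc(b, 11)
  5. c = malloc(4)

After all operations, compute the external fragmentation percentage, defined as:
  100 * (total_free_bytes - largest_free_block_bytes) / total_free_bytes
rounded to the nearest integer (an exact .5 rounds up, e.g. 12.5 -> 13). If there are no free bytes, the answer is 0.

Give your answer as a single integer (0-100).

Op 1: a = malloc(8) -> a = 0; heap: [0-7 ALLOC][8-29 FREE]
Op 2: b = malloc(4) -> b = 8; heap: [0-7 ALLOC][8-11 ALLOC][12-29 FREE]
Op 3: free(a) -> (freed a); heap: [0-7 FREE][8-11 ALLOC][12-29 FREE]
Op 4: b = realloc(b, 11) -> b = 8; heap: [0-7 FREE][8-18 ALLOC][19-29 FREE]
Op 5: c = malloc(4) -> c = 0; heap: [0-3 ALLOC][4-7 FREE][8-18 ALLOC][19-29 FREE]
Free blocks: [4 11] total_free=15 largest=11 -> 100*(15-11)/15 = 400/15 ≈ 26.667 -> rounds to 27

Answer: 27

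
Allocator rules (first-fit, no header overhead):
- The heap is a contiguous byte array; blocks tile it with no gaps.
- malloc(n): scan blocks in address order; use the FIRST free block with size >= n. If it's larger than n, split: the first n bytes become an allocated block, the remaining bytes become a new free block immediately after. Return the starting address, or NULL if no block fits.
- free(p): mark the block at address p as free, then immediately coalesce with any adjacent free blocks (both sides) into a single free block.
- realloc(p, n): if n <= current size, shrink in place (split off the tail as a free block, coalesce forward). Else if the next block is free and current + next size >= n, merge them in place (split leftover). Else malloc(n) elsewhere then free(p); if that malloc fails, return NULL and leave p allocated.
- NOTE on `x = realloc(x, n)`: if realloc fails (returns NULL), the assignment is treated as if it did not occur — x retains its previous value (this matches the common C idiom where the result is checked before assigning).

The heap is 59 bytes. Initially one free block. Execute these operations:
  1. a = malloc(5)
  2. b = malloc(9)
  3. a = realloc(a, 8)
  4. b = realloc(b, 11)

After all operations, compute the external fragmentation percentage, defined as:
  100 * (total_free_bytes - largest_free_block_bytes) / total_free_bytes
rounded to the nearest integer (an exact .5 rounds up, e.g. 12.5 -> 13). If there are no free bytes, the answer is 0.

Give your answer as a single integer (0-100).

Op 1: a = malloc(5) -> a = 0; heap: [0-4 ALLOC][5-58 FREE]
Op 2: b = malloc(9) -> b = 5; heap: [0-4 ALLOC][5-13 ALLOC][14-58 FREE]
Op 3: a = realloc(a, 8) -> a = 14; heap: [0-4 FREE][5-13 ALLOC][14-21 ALLOC][22-58 FREE]
Op 4: b = realloc(b, 11) -> b = 22; heap: [0-13 FREE][14-21 ALLOC][22-32 ALLOC][33-58 FREE]
Free blocks: [14 26] total_free=40 largest=26 -> 100*(40-26)/40 = 1400/40 = 35

Answer: 35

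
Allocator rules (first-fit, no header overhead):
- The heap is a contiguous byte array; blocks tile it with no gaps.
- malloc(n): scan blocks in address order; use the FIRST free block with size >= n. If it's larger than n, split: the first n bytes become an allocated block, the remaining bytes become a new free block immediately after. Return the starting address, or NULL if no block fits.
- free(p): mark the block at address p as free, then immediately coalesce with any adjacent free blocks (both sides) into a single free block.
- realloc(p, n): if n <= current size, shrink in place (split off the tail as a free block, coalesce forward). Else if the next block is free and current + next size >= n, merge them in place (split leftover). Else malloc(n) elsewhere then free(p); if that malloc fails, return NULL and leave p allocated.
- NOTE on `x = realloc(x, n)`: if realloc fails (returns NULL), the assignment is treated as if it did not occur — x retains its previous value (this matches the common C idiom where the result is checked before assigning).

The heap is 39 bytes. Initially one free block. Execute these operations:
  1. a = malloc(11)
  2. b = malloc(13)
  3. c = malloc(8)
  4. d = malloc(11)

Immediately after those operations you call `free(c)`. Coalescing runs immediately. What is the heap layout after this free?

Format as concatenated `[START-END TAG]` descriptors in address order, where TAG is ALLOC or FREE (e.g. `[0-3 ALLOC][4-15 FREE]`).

Op 1: a = malloc(11) -> a = 0; heap: [0-10 ALLOC][11-38 FREE]
Op 2: b = malloc(13) -> b = 11; heap: [0-10 ALLOC][11-23 ALLOC][24-38 FREE]
Op 3: c = malloc(8) -> c = 24; heap: [0-10 ALLOC][11-23 ALLOC][24-31 ALLOC][32-38 FREE]
Op 4: d = malloc(11) -> d = NULL; heap: [0-10 ALLOC][11-23 ALLOC][24-31 ALLOC][32-38 FREE]
free(c): c = 24 -> block [24-31 ALLOC]; mark free, coalesce with adjacent free neighbors -> [0-10 ALLOC][11-23 ALLOC][24-38 FREE]

Answer: [0-10 ALLOC][11-23 ALLOC][24-38 FREE]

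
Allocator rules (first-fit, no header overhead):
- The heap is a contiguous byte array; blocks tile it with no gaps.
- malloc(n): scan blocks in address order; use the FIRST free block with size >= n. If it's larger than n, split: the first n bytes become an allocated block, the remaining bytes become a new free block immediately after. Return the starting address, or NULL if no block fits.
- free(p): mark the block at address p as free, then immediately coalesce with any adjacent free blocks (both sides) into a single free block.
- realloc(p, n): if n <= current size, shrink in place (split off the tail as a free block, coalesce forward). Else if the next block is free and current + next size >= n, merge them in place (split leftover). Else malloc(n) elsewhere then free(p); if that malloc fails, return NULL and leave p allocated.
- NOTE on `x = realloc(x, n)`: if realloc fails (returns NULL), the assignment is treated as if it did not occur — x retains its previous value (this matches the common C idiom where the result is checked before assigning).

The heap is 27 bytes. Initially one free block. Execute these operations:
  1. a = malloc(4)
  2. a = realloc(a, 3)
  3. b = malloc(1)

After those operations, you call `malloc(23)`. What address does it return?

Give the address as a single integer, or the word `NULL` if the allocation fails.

Answer: 4

Derivation:
Op 1: a = malloc(4) -> a = 0; heap: [0-3 ALLOC][4-26 FREE]
Op 2: a = realloc(a, 3) -> a = 0; heap: [0-2 ALLOC][3-26 FREE]
Op 3: b = malloc(1) -> b = 3; heap: [0-2 ALLOC][3-3 ALLOC][4-26 FREE]
malloc(23): first-fit scan over [0-2 ALLOC][3-3 ALLOC][4-26 FREE] -> 4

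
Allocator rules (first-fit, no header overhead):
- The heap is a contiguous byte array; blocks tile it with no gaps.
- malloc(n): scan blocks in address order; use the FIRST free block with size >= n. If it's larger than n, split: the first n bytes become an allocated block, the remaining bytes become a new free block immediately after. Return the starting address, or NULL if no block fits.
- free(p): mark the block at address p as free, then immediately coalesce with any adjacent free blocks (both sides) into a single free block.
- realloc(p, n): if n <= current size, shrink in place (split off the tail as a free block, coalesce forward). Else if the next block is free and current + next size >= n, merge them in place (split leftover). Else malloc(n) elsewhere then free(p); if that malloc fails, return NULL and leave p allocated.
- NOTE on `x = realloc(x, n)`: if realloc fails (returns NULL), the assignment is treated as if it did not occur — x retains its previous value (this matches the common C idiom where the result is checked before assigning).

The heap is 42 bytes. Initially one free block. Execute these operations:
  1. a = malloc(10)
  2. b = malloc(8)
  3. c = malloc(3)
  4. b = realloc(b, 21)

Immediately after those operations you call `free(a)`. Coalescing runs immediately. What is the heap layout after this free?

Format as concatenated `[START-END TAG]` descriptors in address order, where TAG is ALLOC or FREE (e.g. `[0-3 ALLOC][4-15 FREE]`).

Op 1: a = malloc(10) -> a = 0; heap: [0-9 ALLOC][10-41 FREE]
Op 2: b = malloc(8) -> b = 10; heap: [0-9 ALLOC][10-17 ALLOC][18-41 FREE]
Op 3: c = malloc(3) -> c = 18; heap: [0-9 ALLOC][10-17 ALLOC][18-20 ALLOC][21-41 FREE]
Op 4: b = realloc(b, 21) -> b = 21; heap: [0-9 ALLOC][10-17 FREE][18-20 ALLOC][21-41 ALLOC]
free(a): a = 0 -> block [0-9 ALLOC]; mark free, coalesce with adjacent free neighbors -> [0-17 FREE][18-20 ALLOC][21-41 ALLOC]

Answer: [0-17 FREE][18-20 ALLOC][21-41 ALLOC]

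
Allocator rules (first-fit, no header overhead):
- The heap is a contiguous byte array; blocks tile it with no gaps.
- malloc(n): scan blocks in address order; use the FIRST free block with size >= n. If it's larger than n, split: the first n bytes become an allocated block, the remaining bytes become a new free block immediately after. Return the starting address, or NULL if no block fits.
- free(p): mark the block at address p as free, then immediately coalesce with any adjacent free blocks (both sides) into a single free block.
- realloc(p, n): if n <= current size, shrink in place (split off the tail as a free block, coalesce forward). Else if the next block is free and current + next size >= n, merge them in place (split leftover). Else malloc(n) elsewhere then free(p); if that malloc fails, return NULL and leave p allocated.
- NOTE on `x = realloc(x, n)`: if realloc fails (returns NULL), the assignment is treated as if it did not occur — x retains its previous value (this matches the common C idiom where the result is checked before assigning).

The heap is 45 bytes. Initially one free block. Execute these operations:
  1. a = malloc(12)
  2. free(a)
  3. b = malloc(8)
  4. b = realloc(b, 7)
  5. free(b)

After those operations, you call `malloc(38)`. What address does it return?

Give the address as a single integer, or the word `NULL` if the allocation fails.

Answer: 0

Derivation:
Op 1: a = malloc(12) -> a = 0; heap: [0-11 ALLOC][12-44 FREE]
Op 2: free(a) -> (freed a); heap: [0-44 FREE]
Op 3: b = malloc(8) -> b = 0; heap: [0-7 ALLOC][8-44 FREE]
Op 4: b = realloc(b, 7) -> b = 0; heap: [0-6 ALLOC][7-44 FREE]
Op 5: free(b) -> (freed b); heap: [0-44 FREE]
malloc(38): first-fit scan over [0-44 FREE] -> 0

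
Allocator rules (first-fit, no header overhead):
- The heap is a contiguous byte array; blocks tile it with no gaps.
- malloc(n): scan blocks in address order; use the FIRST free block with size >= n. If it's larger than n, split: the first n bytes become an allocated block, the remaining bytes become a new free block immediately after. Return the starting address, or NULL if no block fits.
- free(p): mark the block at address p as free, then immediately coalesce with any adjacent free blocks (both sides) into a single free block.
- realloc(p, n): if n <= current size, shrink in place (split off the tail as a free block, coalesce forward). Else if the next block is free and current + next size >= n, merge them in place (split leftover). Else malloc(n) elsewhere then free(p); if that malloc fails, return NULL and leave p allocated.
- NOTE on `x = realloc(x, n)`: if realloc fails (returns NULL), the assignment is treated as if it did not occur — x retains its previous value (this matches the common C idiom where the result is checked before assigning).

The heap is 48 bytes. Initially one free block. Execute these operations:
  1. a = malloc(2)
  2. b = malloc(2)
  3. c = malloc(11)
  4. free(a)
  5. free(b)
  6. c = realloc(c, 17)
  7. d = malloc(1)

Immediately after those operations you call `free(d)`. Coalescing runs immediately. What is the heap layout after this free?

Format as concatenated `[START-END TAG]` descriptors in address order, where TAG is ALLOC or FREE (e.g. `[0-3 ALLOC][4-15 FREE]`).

Answer: [0-3 FREE][4-20 ALLOC][21-47 FREE]

Derivation:
Op 1: a = malloc(2) -> a = 0; heap: [0-1 ALLOC][2-47 FREE]
Op 2: b = malloc(2) -> b = 2; heap: [0-1 ALLOC][2-3 ALLOC][4-47 FREE]
Op 3: c = malloc(11) -> c = 4; heap: [0-1 ALLOC][2-3 ALLOC][4-14 ALLOC][15-47 FREE]
Op 4: free(a) -> (freed a); heap: [0-1 FREE][2-3 ALLOC][4-14 ALLOC][15-47 FREE]
Op 5: free(b) -> (freed b); heap: [0-3 FREE][4-14 ALLOC][15-47 FREE]
Op 6: c = realloc(c, 17) -> c = 4; heap: [0-3 FREE][4-20 ALLOC][21-47 FREE]
Op 7: d = malloc(1) -> d = 0; heap: [0-0 ALLOC][1-3 FREE][4-20 ALLOC][21-47 FREE]
free(d): d = 0 -> block [0-0 ALLOC]; mark free, coalesce with adjacent free neighbors -> [0-3 FREE][4-20 ALLOC][21-47 FREE]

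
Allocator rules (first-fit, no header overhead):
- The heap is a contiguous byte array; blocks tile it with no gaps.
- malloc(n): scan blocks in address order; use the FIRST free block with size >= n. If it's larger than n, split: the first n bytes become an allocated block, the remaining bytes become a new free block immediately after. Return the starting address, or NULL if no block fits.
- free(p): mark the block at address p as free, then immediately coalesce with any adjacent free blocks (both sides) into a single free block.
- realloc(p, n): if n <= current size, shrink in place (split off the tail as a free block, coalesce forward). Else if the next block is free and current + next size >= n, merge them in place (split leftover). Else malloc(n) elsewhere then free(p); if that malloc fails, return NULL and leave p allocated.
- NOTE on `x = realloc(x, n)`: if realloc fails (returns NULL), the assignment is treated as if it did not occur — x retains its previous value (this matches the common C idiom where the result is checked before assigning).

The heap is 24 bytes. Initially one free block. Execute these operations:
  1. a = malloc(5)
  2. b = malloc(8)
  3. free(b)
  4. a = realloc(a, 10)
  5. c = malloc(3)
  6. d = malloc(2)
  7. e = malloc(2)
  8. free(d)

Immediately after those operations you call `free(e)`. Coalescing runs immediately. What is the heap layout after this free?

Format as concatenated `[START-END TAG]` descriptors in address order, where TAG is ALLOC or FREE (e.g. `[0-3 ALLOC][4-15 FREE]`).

Op 1: a = malloc(5) -> a = 0; heap: [0-4 ALLOC][5-23 FREE]
Op 2: b = malloc(8) -> b = 5; heap: [0-4 ALLOC][5-12 ALLOC][13-23 FREE]
Op 3: free(b) -> (freed b); heap: [0-4 ALLOC][5-23 FREE]
Op 4: a = realloc(a, 10) -> a = 0; heap: [0-9 ALLOC][10-23 FREE]
Op 5: c = malloc(3) -> c = 10; heap: [0-9 ALLOC][10-12 ALLOC][13-23 FREE]
Op 6: d = malloc(2) -> d = 13; heap: [0-9 ALLOC][10-12 ALLOC][13-14 ALLOC][15-23 FREE]
Op 7: e = malloc(2) -> e = 15; heap: [0-9 ALLOC][10-12 ALLOC][13-14 ALLOC][15-16 ALLOC][17-23 FREE]
Op 8: free(d) -> (freed d); heap: [0-9 ALLOC][10-12 ALLOC][13-14 FREE][15-16 ALLOC][17-23 FREE]
free(e): e = 15 -> block [15-16 ALLOC]; mark free, coalesce with adjacent free neighbors -> [0-9 ALLOC][10-12 ALLOC][13-23 FREE]

Answer: [0-9 ALLOC][10-12 ALLOC][13-23 FREE]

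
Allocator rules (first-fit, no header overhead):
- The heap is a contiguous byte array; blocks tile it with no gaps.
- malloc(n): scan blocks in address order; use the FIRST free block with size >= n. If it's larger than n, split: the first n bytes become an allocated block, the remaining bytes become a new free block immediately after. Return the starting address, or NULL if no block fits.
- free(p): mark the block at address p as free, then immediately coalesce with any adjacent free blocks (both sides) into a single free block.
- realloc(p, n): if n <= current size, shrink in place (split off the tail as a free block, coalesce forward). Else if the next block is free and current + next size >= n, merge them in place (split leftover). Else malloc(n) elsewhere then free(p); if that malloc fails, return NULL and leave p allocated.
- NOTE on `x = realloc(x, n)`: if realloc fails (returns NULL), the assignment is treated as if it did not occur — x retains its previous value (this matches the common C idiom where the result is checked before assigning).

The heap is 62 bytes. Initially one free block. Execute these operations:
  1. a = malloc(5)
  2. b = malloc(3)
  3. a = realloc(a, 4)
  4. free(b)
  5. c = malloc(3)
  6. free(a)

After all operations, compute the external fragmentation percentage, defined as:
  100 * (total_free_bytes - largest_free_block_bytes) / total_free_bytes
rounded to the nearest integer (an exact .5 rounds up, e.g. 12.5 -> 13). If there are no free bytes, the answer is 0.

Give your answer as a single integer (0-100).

Answer: 7

Derivation:
Op 1: a = malloc(5) -> a = 0; heap: [0-4 ALLOC][5-61 FREE]
Op 2: b = malloc(3) -> b = 5; heap: [0-4 ALLOC][5-7 ALLOC][8-61 FREE]
Op 3: a = realloc(a, 4) -> a = 0; heap: [0-3 ALLOC][4-4 FREE][5-7 ALLOC][8-61 FREE]
Op 4: free(b) -> (freed b); heap: [0-3 ALLOC][4-61 FREE]
Op 5: c = malloc(3) -> c = 4; heap: [0-3 ALLOC][4-6 ALLOC][7-61 FREE]
Op 6: free(a) -> (freed a); heap: [0-3 FREE][4-6 ALLOC][7-61 FREE]
Free blocks: [4 55] total_free=59 largest=55 -> 100*(59-55)/59 = 400/59 ≈ 6.780 -> rounds to 7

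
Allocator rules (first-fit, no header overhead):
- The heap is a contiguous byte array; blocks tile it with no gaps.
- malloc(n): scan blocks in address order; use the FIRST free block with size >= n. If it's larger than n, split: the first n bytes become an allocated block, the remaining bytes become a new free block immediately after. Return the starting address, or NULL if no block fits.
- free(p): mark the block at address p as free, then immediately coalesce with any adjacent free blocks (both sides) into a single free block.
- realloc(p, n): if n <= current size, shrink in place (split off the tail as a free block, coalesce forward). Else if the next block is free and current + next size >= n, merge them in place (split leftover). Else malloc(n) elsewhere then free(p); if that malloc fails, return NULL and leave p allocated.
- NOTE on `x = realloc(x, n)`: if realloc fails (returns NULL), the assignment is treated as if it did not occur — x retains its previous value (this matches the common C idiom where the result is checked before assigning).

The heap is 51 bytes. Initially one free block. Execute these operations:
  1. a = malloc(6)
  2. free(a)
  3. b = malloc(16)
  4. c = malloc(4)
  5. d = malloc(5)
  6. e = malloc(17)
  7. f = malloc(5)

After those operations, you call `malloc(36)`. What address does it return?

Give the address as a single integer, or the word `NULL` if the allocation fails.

Op 1: a = malloc(6) -> a = 0; heap: [0-5 ALLOC][6-50 FREE]
Op 2: free(a) -> (freed a); heap: [0-50 FREE]
Op 3: b = malloc(16) -> b = 0; heap: [0-15 ALLOC][16-50 FREE]
Op 4: c = malloc(4) -> c = 16; heap: [0-15 ALLOC][16-19 ALLOC][20-50 FREE]
Op 5: d = malloc(5) -> d = 20; heap: [0-15 ALLOC][16-19 ALLOC][20-24 ALLOC][25-50 FREE]
Op 6: e = malloc(17) -> e = 25; heap: [0-15 ALLOC][16-19 ALLOC][20-24 ALLOC][25-41 ALLOC][42-50 FREE]
Op 7: f = malloc(5) -> f = 42; heap: [0-15 ALLOC][16-19 ALLOC][20-24 ALLOC][25-41 ALLOC][42-46 ALLOC][47-50 FREE]
malloc(36): first-fit scan over [0-15 ALLOC][16-19 ALLOC][20-24 ALLOC][25-41 ALLOC][42-46 ALLOC][47-50 FREE] -> NULL

Answer: NULL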